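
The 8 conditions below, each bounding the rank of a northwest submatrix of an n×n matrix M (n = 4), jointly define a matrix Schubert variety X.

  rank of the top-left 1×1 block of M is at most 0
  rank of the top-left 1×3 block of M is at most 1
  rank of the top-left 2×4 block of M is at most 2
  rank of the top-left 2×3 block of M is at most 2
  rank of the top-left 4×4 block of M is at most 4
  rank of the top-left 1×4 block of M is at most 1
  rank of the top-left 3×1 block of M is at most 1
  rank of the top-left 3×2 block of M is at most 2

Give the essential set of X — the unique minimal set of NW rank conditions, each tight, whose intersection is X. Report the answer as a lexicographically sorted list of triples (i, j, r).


Propagating the 8 rank bounds to every northwest block:

  i=1: 0  1  1  1
  i=2: 1  2  2  2
  i=3: 1  2  3  3
  i=4: 1  2  3  4

giving w = (2, 1, 3, 4) via Δ²R.

Rothe diagram D(w) (1 cell), 1 SE-corner (essential condition):

[(1, 1, 0)]


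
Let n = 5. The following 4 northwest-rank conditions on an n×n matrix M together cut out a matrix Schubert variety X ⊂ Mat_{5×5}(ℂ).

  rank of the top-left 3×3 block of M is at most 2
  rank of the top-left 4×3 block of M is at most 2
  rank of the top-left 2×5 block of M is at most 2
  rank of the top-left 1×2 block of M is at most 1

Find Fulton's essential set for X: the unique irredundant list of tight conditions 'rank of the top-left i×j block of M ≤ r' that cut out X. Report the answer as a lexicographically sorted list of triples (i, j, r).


The tightest implied rank at each (i,j), from the 4 conditions:

  R[1]: 1 1 1 1 1
  R[2]: 1 2 2 2 2
  R[3]: 1 2 2 3 3
  R[4]: 1 2 2 3 4
  R[5]: 1 2 3 4 5

giving w = (1, 2, 4, 5, 3) via Δ²R.

1 SE-corner of the 2-cell Rothe diagram gives Ess(w):

[(4, 3, 2)]


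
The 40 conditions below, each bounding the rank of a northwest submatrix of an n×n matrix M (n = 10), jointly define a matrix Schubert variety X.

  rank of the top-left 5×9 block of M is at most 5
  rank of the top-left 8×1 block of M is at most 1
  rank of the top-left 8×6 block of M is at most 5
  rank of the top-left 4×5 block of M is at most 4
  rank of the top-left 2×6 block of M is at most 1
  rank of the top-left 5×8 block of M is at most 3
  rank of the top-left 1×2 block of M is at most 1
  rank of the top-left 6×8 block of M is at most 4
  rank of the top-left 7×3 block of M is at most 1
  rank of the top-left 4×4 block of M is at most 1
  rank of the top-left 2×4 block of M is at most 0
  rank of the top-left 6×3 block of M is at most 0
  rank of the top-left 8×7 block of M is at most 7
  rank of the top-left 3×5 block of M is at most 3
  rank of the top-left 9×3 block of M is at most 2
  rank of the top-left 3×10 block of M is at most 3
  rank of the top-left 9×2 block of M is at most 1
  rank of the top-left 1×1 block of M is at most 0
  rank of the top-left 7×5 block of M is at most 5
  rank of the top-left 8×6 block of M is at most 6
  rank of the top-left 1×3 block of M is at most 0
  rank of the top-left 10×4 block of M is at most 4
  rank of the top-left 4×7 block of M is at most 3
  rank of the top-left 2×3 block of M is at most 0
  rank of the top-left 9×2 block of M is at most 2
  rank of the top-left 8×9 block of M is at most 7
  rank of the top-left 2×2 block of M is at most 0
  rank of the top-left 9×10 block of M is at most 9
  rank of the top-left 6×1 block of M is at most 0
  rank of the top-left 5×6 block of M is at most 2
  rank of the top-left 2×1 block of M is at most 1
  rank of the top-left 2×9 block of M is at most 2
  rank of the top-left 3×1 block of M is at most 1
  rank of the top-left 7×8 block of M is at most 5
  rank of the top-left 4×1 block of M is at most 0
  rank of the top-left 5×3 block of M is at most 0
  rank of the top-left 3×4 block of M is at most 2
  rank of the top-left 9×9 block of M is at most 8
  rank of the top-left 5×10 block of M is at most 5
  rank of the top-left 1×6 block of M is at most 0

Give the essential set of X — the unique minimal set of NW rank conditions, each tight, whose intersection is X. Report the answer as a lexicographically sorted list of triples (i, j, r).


Rank table r_w(10×10) implied by the 40 constraints:

  R[1]: 0 | 0 | 0 | 0 | 0 | 0 | 1 | 1 | 1 | 1
  R[2]: 0 | 0 | 0 | 0 | 1 | 1 | 2 | 2 | 2 | 2
  R[3]: 0 | 0 | 0 | 1 | 2 | 2 | 3 | 3 | 3 | 3
  R[4]: 0 | 0 | 0 | 1 | 2 | 2 | 3 | 3 | 4 | 4
  R[5]: 0 | 0 | 0 | 1 | 2 | 2 | 3 | 3 | 4 | 5
  R[6]: 0 | 0 | 0 | 1 | 2 | 3 | 4 | 4 | 5 | 6
  R[7]: 1 | 1 | 1 | 2 | 3 | 4 | 5 | 5 | 6 | 7
  R[8]: 1 | 1 | 2 | 3 | 4 | 5 | 6 | 6 | 7 | 8
  R[9]: 1 | 1 | 2 | 3 | 4 | 5 | 6 | 7 | 8 | 9
  R[10]: 1 | 2 | 3 | 4 | 5 | 6 | 7 | 8 | 9 | 10

hence w(1..10) = (7, 5, 4, 9, 10, 6, 1, 3, 8, 2).

Rothe diagram D(w) (28 cells), 6 SE-corners (essential conditions):

[(1, 6, 0), (2, 4, 0), (5, 6, 2), (5, 8, 3), (6, 3, 0), (9, 2, 1)]


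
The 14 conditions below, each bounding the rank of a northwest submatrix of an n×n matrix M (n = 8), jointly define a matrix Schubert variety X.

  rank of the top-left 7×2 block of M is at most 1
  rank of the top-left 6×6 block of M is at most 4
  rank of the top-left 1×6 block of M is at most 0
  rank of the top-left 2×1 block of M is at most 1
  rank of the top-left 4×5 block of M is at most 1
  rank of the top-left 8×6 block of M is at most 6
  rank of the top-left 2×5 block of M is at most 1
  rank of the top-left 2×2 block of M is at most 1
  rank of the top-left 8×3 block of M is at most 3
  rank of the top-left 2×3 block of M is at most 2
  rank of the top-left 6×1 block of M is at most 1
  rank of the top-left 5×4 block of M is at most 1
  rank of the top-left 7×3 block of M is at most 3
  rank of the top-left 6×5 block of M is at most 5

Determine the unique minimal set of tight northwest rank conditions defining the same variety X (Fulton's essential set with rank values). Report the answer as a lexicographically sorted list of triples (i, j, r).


Rank table r_w(8×8) implied by the 14 constraints:

  i=1: 0, 0, 0, 0, 0, 0, 1, 1
  i=2: 1, 1, 1, 1, 1, 1, 2, 2
  i=3: 1, 1, 1, 1, 1, 2, 3, 3
  i=4: 1, 1, 1, 1, 1, 2, 3, 4
  i=5: 1, 1, 1, 1, 2, 3, 4, 5
  i=6: 1, 1, 2, 2, 3, 4, 5, 6
  i=7: 1, 1, 2, 3, 4, 5, 6, 7
  i=8: 1, 2, 3, 4, 5, 6, 7, 8

so w = (7, 1, 6, 8, 5, 3, 4, 2).

Rothe diagram D(w) (19 cells), 4 SE-corners (essential conditions):

[(1, 6, 0), (4, 5, 1), (5, 4, 1), (7, 2, 1)]


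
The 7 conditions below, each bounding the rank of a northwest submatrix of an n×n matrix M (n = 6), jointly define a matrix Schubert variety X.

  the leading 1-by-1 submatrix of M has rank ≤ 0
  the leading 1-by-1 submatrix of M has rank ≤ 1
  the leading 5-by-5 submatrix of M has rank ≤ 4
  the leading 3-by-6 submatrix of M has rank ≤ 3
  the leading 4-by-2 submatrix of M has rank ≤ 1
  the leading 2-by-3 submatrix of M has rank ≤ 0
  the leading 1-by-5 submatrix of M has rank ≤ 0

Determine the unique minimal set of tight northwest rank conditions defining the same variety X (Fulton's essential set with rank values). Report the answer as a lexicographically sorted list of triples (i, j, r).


Propagating the 7 rank bounds to every northwest block:

  R[1]: 0, 0, 0, 0, 0, 1
  R[2]: 0, 0, 0, 1, 1, 2
  R[3]: 1, 1, 1, 2, 2, 3
  R[4]: 1, 1, 2, 3, 3, 4
  R[5]: 1, 2, 3, 4, 4, 5
  R[6]: 1, 2, 3, 4, 5, 6

giving w = (6, 4, 1, 3, 2, 5) via Δ²R.

|D(w)|=9, |Ess(w)|=3:

[(1, 5, 0), (2, 3, 0), (4, 2, 1)]


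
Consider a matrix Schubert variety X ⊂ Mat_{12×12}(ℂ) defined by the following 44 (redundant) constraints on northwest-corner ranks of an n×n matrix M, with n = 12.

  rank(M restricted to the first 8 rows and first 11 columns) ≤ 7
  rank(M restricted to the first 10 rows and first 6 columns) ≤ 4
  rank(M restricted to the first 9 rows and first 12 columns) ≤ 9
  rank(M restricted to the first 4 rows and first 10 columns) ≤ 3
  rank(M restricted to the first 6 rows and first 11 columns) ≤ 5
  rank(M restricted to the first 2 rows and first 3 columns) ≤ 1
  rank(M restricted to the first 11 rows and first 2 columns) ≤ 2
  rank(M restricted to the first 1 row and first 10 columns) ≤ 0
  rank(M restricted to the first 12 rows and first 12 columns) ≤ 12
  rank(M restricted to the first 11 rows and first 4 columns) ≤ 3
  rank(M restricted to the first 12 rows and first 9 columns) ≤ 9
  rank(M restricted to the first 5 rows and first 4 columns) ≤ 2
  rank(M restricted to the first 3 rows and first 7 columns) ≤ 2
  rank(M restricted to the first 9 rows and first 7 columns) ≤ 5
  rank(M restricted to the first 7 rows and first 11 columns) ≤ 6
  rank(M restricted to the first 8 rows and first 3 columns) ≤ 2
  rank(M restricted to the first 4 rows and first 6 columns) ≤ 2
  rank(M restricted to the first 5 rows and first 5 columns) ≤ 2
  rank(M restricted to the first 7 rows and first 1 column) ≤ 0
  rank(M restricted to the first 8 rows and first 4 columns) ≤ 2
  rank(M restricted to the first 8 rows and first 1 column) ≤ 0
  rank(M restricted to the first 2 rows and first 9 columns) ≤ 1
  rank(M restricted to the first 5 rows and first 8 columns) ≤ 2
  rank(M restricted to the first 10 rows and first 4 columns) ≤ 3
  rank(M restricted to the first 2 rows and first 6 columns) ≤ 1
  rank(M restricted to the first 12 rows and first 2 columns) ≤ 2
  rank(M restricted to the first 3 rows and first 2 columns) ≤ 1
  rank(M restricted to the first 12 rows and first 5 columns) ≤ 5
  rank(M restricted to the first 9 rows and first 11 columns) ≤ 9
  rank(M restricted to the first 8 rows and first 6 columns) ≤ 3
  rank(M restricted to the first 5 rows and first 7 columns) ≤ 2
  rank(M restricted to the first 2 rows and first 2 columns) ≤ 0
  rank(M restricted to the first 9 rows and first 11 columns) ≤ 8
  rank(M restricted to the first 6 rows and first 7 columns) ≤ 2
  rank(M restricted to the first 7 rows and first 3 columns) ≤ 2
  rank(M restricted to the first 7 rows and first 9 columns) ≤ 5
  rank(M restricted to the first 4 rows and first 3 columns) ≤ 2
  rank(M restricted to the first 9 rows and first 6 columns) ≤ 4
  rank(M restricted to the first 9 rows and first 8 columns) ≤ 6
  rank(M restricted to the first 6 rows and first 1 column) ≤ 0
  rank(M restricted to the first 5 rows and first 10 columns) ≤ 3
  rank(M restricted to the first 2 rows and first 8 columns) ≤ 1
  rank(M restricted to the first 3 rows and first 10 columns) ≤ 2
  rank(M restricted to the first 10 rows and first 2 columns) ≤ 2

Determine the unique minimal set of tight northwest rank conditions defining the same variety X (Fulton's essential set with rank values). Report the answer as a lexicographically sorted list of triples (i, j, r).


The tightest implied rank at each (i,j), from the 44 conditions:

  row 1: 0 0 0 0 0 0 0 0 0 0 1 1
  row 2: 0 0 1 1 1 1 1 1 1 1 2 2
  row 3: 0 1 2 2 2 2 2 2 2 2 3 3
  row 4: 0 1 2 2 2 2 2 2 3 3 4 4
  row 5: 0 1 2 2 2 2 2 2 3 3 4 5
  row 6: 0 1 2 2 2 2 2 3 4 4 5 6
  row 7: 0 1 2 2 3 3 3 4 5 5 6 7
  row 8: 0 1 2 2 3 3 4 5 6 6 7 8
  row 9: 1 2 3 3 4 4 5 6 7 7 8 9
  row 10: 1 2 3 3 4 4 5 6 7 8 9 10
  row 11: 1 2 3 3 4 5 6 7 8 9 10 11
  row 12: 1 2 3 4 5 6 7 8 9 10 11 12

reading off 1-entries of Δ²R: w = (11, 3, 2, 9, 12, 8, 5, 7, 1, 10, 6, 4).

10 SE-corners of the 39-cell Rothe diagram give Ess(w):

[(1, 10, 0), (2, 2, 0), (5, 8, 2), (5, 10, 3), (6, 7, 2), (8, 1, 0), (8, 4, 2), (8, 6, 3), (10, 6, 4), (11, 4, 3)]


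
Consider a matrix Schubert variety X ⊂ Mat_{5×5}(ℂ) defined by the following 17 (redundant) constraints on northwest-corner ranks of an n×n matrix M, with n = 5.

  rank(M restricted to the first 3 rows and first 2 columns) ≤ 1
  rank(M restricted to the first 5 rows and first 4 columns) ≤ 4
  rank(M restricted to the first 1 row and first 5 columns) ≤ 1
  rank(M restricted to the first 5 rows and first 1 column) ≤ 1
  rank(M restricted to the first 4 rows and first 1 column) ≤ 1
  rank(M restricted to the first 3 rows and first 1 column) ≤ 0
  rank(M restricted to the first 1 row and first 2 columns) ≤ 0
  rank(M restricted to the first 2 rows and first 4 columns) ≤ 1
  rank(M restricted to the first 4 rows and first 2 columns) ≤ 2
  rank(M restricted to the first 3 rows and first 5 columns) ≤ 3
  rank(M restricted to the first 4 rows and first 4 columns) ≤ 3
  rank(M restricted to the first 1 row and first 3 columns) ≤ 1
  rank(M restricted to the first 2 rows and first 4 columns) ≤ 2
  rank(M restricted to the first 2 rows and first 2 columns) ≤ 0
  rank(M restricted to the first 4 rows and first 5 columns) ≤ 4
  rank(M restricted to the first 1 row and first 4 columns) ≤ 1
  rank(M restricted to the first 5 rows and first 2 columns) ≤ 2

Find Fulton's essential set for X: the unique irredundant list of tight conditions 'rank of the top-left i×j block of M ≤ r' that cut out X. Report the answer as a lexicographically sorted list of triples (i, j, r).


Reconstructing r_w from the 17 given conditions:

  i=1: 0  0  1  1  1
  i=2: 0  0  1  1  2
  i=3: 0  1  2  2  3
  i=4: 1  2  3  3  4
  i=5: 1  2  3  4  5

reading off 1-entries of Δ²R: w = (3, 5, 2, 1, 4).

Rothe diagram D(w) (6 cells), 3 SE-corners (essential conditions):

[(2, 2, 0), (2, 4, 1), (3, 1, 0)]


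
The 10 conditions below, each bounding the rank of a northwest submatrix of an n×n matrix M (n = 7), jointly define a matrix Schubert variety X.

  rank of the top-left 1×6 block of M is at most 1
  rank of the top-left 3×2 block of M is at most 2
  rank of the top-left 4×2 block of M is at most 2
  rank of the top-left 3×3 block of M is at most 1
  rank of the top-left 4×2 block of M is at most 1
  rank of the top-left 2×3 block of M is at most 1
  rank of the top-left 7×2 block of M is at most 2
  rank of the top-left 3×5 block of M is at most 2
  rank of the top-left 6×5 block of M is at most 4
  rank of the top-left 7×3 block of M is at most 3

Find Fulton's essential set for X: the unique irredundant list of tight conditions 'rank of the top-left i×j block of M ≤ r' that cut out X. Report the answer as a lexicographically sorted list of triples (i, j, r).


Recovering R(i,j) via the rank-extension bound from the 10 conditions:

  R[1]: 1  1  1  1  1  1  1
  R[2]: 1  1  1  2  2  2  2
  R[3]: 1  1  1  2  2  3  3
  R[4]: 1  1  2  3  3  4  4
  R[5]: 1  2  3  4  4  5  5
  R[6]: 1  2  3  4  4  5  6
  R[7]: 1  2  3  4  5  6  7

giving w = (1, 4, 6, 3, 2, 7, 5) via Δ²R.

Fulton essential set (4 of the 7 Rothe cells):

[(3, 3, 1), (3, 5, 2), (4, 2, 1), (6, 5, 4)]


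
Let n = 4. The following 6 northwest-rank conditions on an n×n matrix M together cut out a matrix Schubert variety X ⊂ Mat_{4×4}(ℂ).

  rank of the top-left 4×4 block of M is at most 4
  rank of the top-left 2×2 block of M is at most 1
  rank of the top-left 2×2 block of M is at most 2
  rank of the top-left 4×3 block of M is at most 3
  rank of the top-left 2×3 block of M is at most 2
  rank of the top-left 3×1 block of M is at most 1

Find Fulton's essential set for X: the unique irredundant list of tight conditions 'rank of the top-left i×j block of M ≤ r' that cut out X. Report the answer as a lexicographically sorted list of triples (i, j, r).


Computing R[i][j] = min implied NW-rank bound (n=4, 6 conditions):

  i=1: 1 | 1 | 1 | 1
  i=2: 1 | 1 | 2 | 2
  i=3: 1 | 2 | 3 | 3
  i=4: 1 | 2 | 3 | 4

so w = (1, 3, 2, 4).

D(w) has 1 cell with 1 SE-corner; essential set:

[(2, 2, 1)]


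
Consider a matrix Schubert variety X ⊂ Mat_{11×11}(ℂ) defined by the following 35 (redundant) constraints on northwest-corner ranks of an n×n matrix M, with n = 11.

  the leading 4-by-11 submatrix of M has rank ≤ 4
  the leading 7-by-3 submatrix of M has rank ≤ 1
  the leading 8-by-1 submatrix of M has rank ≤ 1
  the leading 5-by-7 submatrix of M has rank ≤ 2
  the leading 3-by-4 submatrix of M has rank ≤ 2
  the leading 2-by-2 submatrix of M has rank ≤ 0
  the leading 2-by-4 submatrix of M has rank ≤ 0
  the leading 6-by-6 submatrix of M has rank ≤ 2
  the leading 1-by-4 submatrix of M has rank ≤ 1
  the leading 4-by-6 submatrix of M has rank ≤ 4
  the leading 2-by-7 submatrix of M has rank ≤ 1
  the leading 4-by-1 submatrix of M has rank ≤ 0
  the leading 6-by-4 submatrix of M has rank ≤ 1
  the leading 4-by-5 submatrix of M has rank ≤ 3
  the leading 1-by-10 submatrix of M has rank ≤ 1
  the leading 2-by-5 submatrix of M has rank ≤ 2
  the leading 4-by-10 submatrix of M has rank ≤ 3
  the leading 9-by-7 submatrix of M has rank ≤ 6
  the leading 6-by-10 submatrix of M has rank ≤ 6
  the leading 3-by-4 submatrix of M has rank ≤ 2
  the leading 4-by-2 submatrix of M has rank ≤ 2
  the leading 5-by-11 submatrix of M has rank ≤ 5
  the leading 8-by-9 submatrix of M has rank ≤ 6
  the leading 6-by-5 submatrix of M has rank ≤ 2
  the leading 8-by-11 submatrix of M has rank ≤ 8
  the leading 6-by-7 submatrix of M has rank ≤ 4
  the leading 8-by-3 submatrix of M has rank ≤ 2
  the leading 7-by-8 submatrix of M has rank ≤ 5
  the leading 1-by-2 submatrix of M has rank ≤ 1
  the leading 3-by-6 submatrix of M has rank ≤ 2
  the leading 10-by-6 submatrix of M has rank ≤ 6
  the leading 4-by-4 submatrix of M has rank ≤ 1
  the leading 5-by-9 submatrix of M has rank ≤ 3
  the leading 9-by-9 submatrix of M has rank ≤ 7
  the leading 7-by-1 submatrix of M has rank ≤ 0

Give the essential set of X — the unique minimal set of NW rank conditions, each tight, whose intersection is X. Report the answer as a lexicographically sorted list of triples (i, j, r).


Recovering R(i,j) via the rank-extension bound from the 35 conditions:

  i=1: 0 0 0 0 1 1 1 1 1 1 1
  i=2: 0 0 0 0 1 1 1 2 2 2 2
  i=3: 0 1 1 1 2 2 2 3 3 3 3
  i=4: 0 1 1 1 2 2 2 3 3 3 4
  i=5: 0 1 1 1 2 2 2 3 3 4 5
  i=6: 0 1 1 1 2 2 3 4 4 5 6
  i=7: 0 1 1 2 3 3 4 5 5 6 7
  i=8: 1 2 2 3 4 4 5 6 6 7 8
  i=9: 1 2 3 4 5 5 6 7 7 8 9
  i=10: 1 2 3 4 5 6 7 8 8 9 10
  i=11: 1 2 3 4 5 6 7 8 9 10 11

reading off 1-entries of Δ²R: w = (5, 8, 2, 11, 10, 7, 4, 1, 3, 6, 9).

D(w) has 30 cells with 9 SE-corners; essential set:

[(2, 4, 0), (2, 7, 1), (4, 10, 3), (5, 7, 2), (5, 9, 3), (6, 4, 1), (6, 6, 2), (7, 1, 0), (7, 3, 1)]


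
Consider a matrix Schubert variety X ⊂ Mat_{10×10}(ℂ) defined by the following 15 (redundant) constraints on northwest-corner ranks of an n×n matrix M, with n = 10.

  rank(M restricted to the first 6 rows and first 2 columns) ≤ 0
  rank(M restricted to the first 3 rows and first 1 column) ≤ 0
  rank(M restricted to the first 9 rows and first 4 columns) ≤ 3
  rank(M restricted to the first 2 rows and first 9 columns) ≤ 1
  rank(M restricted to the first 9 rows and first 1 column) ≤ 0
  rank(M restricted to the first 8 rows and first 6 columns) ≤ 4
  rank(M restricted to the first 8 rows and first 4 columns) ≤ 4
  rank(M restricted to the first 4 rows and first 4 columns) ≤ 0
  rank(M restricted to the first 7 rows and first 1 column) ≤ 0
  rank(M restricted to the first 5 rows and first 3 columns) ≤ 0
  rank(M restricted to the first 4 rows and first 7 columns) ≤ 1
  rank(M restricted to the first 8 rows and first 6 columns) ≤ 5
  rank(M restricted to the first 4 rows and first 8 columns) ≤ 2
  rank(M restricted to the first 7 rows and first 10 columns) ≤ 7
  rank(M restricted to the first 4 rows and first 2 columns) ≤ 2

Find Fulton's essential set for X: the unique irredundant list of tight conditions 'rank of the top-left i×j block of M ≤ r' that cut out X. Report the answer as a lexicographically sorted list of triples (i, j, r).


Computing R[i][j] = min implied NW-rank bound (n=10, 15 conditions):

  0  0  0  0  1  1  1  1  1  1
  0  0  0  0  1  1  1  1  1  2
  0  0  0  0  1  1  1  2  2  3
  0  0  0  0  1  1  1  2  3  4
  0  0  0  1  2  2  2  3  4  5
  0  0  1  2  3  3  3  4  5  6
  0  1  2  3  4  4  4  5  6  7
  0  1  2  3  4  4  5  6  7  8
  0  1  2  3  4  5  6  7  8  9
  1  2  3  4  5  6  7  8  9  10

so w = (5, 10, 8, 9, 4, 3, 2, 7, 6, 1).

Rothe diagram D(w) (33 cells), 7 SE-corners (essential conditions):

[(2, 9, 1), (4, 4, 0), (4, 7, 1), (5, 3, 0), (6, 2, 0), (8, 6, 4), (9, 1, 0)]


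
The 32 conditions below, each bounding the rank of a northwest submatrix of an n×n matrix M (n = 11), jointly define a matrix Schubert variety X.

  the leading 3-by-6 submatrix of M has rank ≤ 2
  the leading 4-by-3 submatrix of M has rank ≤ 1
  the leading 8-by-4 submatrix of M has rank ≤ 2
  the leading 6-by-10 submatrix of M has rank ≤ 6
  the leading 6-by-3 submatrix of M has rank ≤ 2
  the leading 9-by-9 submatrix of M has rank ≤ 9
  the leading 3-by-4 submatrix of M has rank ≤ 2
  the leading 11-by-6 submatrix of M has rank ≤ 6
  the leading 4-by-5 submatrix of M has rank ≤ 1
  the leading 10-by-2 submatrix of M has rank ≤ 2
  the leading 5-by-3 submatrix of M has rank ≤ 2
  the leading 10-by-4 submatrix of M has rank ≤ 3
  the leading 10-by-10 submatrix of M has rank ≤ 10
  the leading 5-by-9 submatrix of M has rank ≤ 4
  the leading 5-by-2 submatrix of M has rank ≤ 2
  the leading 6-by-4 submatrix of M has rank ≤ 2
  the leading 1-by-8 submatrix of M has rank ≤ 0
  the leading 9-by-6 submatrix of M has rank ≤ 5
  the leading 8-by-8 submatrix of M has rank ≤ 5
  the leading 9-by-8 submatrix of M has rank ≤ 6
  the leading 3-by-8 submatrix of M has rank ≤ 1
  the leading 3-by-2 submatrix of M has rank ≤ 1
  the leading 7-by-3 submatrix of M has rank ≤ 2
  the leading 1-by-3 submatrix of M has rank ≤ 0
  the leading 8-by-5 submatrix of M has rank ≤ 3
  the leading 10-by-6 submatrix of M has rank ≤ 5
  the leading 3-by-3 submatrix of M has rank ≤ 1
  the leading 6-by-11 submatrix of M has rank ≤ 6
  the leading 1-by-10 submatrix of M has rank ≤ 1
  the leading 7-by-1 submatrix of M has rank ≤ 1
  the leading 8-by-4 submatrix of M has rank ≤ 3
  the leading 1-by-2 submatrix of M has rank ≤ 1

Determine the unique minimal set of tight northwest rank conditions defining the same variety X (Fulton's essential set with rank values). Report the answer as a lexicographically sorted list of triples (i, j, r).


Reconstructing r_w from the 32 given conditions:

  R[1]: 0  0  0  0  0  0  0  0  1  1  1
  R[2]: 1  1  1  1  1  1  1  1  2  2  2
  R[3]: 1  1  1  1  1  1  1  1  2  3  3
  R[4]: 1  1  1  1  1  2  2  2  3  4  4
  R[5]: 1  2  2  2  2  3  3  3  4  5  5
  R[6]: 1  2  2  2  3  4  4  4  5  6  6
  R[7]: 1  2  2  2  3  4  5  5  6  7  7
  R[8]: 1  2  2  2  3  4  5  5  6  7  8
  R[9]: 1  2  3  3  4  5  6  6  7  8  9
  R[10]: 1  2  3  3  4  5  6  7  8  9  10
  R[11]: 1  2  3  4  5  6  7  8  9  10  11

giving w = (9, 1, 10, 6, 2, 5, 7, 11, 3, 8, 4) via Δ²R.

Rothe diagram D(w) (27 cells), 6 SE-corners (essential conditions):

[(1, 8, 0), (3, 8, 1), (4, 5, 1), (8, 4, 2), (8, 8, 5), (10, 4, 3)]


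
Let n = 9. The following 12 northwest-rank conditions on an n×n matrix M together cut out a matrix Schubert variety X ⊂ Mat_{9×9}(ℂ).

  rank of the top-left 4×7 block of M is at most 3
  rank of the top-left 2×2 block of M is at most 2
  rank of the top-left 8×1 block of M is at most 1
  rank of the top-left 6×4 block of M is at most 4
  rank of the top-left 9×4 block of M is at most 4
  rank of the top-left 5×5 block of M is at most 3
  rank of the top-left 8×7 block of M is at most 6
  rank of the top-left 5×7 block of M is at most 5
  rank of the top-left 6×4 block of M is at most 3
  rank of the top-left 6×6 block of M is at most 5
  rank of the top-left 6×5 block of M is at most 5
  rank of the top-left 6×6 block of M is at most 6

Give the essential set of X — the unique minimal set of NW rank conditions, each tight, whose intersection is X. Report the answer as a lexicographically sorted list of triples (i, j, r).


Reconstructing r_w from the 12 given conditions:

  i=1: 1 1 1 1 1 1 1 1 1
  i=2: 1 2 2 2 2 2 2 2 2
  i=3: 1 2 3 3 3 3 3 3 3
  i=4: 1 2 3 3 3 3 3 4 4
  i=5: 1 2 3 3 3 4 4 5 5
  i=6: 1 2 3 3 4 5 5 6 6
  i=7: 1 2 3 4 5 6 6 7 7
  i=8: 1 2 3 4 5 6 6 7 8
  i=9: 1 2 3 4 5 6 7 8 9

so w = (1, 2, 3, 8, 6, 5, 4, 9, 7).

Rothe diagram D(w) (8 cells), 4 SE-corners (essential conditions):

[(4, 7, 3), (5, 5, 3), (6, 4, 3), (8, 7, 6)]


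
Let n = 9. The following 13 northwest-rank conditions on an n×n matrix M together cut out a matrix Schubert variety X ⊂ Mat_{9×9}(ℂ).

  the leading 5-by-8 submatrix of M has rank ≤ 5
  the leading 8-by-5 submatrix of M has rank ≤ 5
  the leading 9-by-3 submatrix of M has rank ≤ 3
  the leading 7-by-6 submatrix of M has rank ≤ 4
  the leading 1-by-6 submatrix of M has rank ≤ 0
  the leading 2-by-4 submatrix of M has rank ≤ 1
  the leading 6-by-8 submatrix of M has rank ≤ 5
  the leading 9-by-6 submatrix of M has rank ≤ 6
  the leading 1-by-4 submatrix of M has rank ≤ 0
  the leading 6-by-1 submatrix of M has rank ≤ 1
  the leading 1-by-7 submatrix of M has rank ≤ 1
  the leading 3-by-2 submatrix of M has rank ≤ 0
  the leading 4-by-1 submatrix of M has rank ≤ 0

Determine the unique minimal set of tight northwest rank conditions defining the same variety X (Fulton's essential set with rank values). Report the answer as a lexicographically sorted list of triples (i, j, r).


The tightest implied rank at each (i,j), from the 13 conditions:

  row 1: 0 | 0 | 0 | 0 | 0 | 0 | 1 | 1 | 1
  row 2: 0 | 0 | 1 | 1 | 1 | 1 | 2 | 2 | 2
  row 3: 0 | 0 | 1 | 2 | 2 | 2 | 3 | 3 | 3
  row 4: 0 | 1 | 2 | 3 | 3 | 3 | 4 | 4 | 4
  row 5: 1 | 2 | 3 | 4 | 4 | 4 | 5 | 5 | 5
  row 6: 1 | 2 | 3 | 4 | 4 | 4 | 5 | 5 | 6
  row 7: 1 | 2 | 3 | 4 | 4 | 4 | 5 | 6 | 7
  row 8: 1 | 2 | 3 | 4 | 5 | 5 | 6 | 7 | 8
  row 9: 1 | 2 | 3 | 4 | 5 | 6 | 7 | 8 | 9

the unique w with this rank table is (7, 3, 4, 2, 1, 9, 8, 5, 6).

Rothe diagram D(w) (16 cells), 5 SE-corners (essential conditions):

[(1, 6, 0), (3, 2, 0), (4, 1, 0), (6, 8, 5), (7, 6, 4)]


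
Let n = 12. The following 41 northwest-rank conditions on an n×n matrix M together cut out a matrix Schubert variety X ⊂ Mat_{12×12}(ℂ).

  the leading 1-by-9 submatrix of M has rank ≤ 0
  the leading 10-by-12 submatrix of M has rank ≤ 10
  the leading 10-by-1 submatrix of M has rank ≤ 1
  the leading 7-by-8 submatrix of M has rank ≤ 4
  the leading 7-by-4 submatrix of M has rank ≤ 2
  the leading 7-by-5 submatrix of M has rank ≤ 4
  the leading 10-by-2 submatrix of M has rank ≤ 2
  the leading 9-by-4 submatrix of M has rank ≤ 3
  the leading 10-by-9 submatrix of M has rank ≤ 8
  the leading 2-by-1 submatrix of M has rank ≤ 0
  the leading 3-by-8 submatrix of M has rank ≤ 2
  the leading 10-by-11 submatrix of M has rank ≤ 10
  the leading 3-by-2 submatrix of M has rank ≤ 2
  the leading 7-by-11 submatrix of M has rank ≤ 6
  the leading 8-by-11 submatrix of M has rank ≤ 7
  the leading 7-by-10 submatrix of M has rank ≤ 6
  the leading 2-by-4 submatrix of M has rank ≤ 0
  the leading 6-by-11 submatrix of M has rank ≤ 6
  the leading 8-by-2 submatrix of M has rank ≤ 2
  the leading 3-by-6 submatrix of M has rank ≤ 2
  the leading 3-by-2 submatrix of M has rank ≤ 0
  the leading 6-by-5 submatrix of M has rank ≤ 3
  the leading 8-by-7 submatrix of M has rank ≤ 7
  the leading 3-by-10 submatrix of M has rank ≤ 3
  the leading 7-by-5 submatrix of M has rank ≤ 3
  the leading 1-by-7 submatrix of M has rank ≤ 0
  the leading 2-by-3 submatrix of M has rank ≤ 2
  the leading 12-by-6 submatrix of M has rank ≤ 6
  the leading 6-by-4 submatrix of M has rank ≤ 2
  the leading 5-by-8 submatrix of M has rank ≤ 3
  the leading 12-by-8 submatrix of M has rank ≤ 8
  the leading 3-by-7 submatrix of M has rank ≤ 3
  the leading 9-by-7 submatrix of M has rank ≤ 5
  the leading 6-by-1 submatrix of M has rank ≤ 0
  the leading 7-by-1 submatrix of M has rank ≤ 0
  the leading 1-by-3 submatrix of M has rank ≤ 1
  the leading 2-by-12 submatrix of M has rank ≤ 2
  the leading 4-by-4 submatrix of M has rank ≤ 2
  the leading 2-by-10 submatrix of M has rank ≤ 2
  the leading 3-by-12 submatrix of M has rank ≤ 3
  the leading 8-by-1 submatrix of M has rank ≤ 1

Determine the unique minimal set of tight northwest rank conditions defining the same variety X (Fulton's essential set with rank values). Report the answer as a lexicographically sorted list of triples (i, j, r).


The tightest implied rank at each (i,j), from the 41 conditions:

  row 1: 0 0 0 0 0 0 0 0 0 1 1 1
  row 2: 0 0 0 0 1 1 1 1 1 2 2 2
  row 3: 0 0 1 1 2 2 2 2 2 3 3 3
  row 4: 0 1 2 2 3 3 3 3 3 4 4 4
  row 5: 0 1 2 2 3 3 3 3 4 5 5 5
  row 6: 0 1 2 2 3 4 4 4 5 6 6 6
  row 7: 0 1 2 2 3 4 4 4 5 6 6 7
  row 8: 1 2 3 3 4 5 5 5 6 7 7 8
  row 9: 1 2 3 3 4 5 5 6 7 8 8 9
  row 10: 1 2 3 4 5 6 6 7 8 9 9 10
  row 11: 1 2 3 4 5 6 7 8 9 10 10 11
  row 12: 1 2 3 4 5 6 7 8 9 10 11 12

the unique w with this rank table is (10, 5, 3, 2, 9, 6, 12, 1, 8, 4, 7, 11).

Rothe diagram D(w) (30 cells), 10 SE-corners (essential conditions):

[(1, 9, 0), (2, 4, 0), (3, 2, 0), (5, 8, 3), (7, 1, 0), (7, 4, 2), (7, 8, 4), (7, 11, 6), (9, 4, 3), (9, 7, 5)]


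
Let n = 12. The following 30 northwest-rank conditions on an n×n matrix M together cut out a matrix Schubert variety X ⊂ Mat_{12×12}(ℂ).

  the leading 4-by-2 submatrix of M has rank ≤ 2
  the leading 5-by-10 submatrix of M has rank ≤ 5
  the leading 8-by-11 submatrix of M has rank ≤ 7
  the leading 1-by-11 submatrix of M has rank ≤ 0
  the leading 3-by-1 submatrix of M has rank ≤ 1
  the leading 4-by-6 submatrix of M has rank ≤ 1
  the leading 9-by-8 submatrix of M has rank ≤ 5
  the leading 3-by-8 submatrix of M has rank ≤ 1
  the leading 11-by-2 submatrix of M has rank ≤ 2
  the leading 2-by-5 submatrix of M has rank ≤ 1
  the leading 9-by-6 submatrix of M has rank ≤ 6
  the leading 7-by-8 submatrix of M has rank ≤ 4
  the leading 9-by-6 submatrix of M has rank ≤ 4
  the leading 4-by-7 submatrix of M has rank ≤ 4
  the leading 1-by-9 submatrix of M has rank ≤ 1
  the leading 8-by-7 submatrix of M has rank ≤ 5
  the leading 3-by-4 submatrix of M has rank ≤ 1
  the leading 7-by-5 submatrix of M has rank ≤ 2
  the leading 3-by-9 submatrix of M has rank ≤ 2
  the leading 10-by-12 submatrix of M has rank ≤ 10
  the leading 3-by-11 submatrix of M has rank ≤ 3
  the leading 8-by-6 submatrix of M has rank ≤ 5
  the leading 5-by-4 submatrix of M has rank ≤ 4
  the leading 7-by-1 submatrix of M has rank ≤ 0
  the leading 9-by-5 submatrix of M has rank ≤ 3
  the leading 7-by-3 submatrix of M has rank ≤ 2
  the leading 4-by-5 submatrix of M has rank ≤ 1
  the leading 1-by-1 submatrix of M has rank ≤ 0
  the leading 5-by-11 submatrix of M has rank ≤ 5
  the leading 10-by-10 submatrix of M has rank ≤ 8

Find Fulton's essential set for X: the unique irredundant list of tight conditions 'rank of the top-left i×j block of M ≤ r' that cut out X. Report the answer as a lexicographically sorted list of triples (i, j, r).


Reconstructing r_w from the 30 given conditions:

  row 1: 0 0 0 0 0 0 0 0 0 0 0 1
  row 2: 0 1 1 1 1 1 1 1 1 1 1 2
  row 3: 0 1 1 1 1 1 1 1 2 2 2 3
  row 4: 0 1 1 1 1 1 2 2 3 3 3 4
  row 5: 0 1 2 2 2 2 3 3 4 4 4 5
  row 6: 0 1 2 2 2 3 4 4 5 5 5 6
  row 7: 0 1 2 2 2 3 4 4 5 6 6 7
  row 8: 1 2 3 3 3 4 5 5 6 7 7 8
  row 9: 1 2 3 3 3 4 5 5 6 7 8 9
  row 10: 1 2 3 4 4 5 6 6 7 8 9 10
  row 11: 1 2 3 4 5 6 7 7 8 9 10 11
  row 12: 1 2 3 4 5 6 7 8 9 10 11 12

hence w(1..12) = (12, 2, 9, 7, 3, 6, 10, 1, 11, 4, 5, 8).

Rothe diagram D(w) (35 cells), 8 SE-corners (essential conditions):

[(1, 11, 0), (3, 8, 1), (4, 6, 1), (7, 1, 0), (7, 5, 2), (7, 8, 4), (9, 5, 3), (9, 8, 5)]


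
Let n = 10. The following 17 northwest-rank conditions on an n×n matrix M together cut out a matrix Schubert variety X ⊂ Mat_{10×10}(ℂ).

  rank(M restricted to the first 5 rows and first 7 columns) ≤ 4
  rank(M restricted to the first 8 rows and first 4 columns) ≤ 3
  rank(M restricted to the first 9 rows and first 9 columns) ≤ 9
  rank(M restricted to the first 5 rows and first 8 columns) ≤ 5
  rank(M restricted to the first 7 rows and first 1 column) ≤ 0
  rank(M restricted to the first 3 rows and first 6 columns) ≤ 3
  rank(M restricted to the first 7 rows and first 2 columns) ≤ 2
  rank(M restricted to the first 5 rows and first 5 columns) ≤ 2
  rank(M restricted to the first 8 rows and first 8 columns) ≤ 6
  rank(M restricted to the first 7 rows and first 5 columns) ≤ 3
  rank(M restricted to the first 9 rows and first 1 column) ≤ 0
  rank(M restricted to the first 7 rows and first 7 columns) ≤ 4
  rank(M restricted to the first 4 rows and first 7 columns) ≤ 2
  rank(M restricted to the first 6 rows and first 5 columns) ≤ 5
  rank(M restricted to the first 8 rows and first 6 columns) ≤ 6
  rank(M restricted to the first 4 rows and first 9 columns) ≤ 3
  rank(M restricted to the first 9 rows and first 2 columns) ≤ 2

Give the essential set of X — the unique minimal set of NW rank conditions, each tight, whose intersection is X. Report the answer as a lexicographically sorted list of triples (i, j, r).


Recovering R(i,j) via the rank-extension bound from the 17 conditions:

  i=1: 0 | 1 | 1 | 1 | 1 | 1 | 1 | 1 | 1 | 1
  i=2: 0 | 1 | 2 | 2 | 2 | 2 | 2 | 2 | 2 | 2
  i=3: 0 | 1 | 2 | 2 | 2 | 2 | 2 | 3 | 3 | 3
  i=4: 0 | 1 | 2 | 2 | 2 | 2 | 2 | 3 | 3 | 4
  i=5: 0 | 1 | 2 | 2 | 2 | 3 | 3 | 4 | 4 | 5
  i=6: 0 | 1 | 2 | 3 | 3 | 4 | 4 | 5 | 5 | 6
  i=7: 0 | 1 | 2 | 3 | 3 | 4 | 4 | 5 | 6 | 7
  i=8: 0 | 1 | 2 | 3 | 4 | 5 | 5 | 6 | 7 | 8
  i=9: 0 | 1 | 2 | 3 | 4 | 5 | 6 | 7 | 8 | 9
  i=10: 1 | 2 | 3 | 4 | 5 | 6 | 7 | 8 | 9 | 10

so w = (2, 3, 8, 10, 6, 4, 9, 5, 7, 1).

Fulton essential set (6 of the 22 Rothe cells):

[(4, 7, 2), (4, 9, 3), (5, 5, 2), (7, 5, 3), (7, 7, 4), (9, 1, 0)]


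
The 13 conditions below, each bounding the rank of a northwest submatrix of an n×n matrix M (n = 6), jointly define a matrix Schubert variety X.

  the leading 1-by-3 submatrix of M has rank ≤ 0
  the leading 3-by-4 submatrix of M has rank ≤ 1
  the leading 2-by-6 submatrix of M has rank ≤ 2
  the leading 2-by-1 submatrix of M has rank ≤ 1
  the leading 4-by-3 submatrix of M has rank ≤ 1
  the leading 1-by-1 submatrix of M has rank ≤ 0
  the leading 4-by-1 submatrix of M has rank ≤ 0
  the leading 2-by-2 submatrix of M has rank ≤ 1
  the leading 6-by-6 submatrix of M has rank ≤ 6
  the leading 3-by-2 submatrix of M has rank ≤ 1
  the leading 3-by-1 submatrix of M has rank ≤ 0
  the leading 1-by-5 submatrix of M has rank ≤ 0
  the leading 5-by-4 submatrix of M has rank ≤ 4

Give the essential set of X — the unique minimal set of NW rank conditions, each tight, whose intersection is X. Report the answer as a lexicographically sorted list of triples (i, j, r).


Propagating the 13 rank bounds to every northwest block:

  R[1]: 0  0  0  0  0  1
  R[2]: 0  1  1  1  1  2
  R[3]: 0  1  1  1  2  3
  R[4]: 0  1  1  2  3  4
  R[5]: 1  2  2  3  4  5
  R[6]: 1  2  3  4  5  6

giving w = (6, 2, 5, 4, 1, 3) via Δ²R.

|D(w)|=11, |Ess(w)|=4:

[(1, 5, 0), (3, 4, 1), (4, 1, 0), (4, 3, 1)]


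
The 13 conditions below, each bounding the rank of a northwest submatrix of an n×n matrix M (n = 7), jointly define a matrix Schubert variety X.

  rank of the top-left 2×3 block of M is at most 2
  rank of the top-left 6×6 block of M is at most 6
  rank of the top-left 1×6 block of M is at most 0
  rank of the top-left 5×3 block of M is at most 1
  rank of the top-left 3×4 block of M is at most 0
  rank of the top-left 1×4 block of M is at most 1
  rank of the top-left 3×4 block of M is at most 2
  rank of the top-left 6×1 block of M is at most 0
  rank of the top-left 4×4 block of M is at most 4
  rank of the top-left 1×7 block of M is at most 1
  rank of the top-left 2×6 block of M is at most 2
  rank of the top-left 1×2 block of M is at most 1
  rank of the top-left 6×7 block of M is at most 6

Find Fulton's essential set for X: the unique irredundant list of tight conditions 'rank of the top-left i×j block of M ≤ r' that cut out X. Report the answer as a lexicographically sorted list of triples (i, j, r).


Reconstructing r_w from the 13 given conditions:

  row 1: 0 | 0 | 0 | 0 | 0 | 0 | 1
  row 2: 0 | 0 | 0 | 0 | 1 | 1 | 2
  row 3: 0 | 0 | 0 | 0 | 1 | 2 | 3
  row 4: 0 | 1 | 1 | 1 | 2 | 3 | 4
  row 5: 0 | 1 | 1 | 2 | 3 | 4 | 5
  row 6: 0 | 1 | 2 | 3 | 4 | 5 | 6
  row 7: 1 | 2 | 3 | 4 | 5 | 6 | 7

giving w = (7, 5, 6, 2, 4, 3, 1) via Δ²R.

|D(w)|=18, |Ess(w)|=4:

[(1, 6, 0), (3, 4, 0), (5, 3, 1), (6, 1, 0)]


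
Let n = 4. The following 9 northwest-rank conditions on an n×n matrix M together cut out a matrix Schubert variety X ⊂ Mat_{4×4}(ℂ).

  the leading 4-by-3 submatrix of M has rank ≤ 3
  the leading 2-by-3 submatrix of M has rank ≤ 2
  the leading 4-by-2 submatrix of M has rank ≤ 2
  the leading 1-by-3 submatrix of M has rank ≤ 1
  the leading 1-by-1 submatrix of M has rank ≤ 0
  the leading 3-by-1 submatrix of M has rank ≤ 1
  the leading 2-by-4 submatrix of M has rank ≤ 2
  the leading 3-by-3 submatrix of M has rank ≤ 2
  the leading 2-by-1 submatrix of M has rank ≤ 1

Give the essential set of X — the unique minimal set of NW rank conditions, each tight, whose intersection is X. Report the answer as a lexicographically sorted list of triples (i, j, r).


The tightest implied rank at each (i,j), from the 9 conditions:

  R[1]: 0, 1, 1, 1
  R[2]: 1, 2, 2, 2
  R[3]: 1, 2, 2, 3
  R[4]: 1, 2, 3, 4

reading off 1-entries of Δ²R: w = (2, 1, 4, 3).

ℓ(w)=2; the 2 essential cells (i,j,r):

[(1, 1, 0), (3, 3, 2)]


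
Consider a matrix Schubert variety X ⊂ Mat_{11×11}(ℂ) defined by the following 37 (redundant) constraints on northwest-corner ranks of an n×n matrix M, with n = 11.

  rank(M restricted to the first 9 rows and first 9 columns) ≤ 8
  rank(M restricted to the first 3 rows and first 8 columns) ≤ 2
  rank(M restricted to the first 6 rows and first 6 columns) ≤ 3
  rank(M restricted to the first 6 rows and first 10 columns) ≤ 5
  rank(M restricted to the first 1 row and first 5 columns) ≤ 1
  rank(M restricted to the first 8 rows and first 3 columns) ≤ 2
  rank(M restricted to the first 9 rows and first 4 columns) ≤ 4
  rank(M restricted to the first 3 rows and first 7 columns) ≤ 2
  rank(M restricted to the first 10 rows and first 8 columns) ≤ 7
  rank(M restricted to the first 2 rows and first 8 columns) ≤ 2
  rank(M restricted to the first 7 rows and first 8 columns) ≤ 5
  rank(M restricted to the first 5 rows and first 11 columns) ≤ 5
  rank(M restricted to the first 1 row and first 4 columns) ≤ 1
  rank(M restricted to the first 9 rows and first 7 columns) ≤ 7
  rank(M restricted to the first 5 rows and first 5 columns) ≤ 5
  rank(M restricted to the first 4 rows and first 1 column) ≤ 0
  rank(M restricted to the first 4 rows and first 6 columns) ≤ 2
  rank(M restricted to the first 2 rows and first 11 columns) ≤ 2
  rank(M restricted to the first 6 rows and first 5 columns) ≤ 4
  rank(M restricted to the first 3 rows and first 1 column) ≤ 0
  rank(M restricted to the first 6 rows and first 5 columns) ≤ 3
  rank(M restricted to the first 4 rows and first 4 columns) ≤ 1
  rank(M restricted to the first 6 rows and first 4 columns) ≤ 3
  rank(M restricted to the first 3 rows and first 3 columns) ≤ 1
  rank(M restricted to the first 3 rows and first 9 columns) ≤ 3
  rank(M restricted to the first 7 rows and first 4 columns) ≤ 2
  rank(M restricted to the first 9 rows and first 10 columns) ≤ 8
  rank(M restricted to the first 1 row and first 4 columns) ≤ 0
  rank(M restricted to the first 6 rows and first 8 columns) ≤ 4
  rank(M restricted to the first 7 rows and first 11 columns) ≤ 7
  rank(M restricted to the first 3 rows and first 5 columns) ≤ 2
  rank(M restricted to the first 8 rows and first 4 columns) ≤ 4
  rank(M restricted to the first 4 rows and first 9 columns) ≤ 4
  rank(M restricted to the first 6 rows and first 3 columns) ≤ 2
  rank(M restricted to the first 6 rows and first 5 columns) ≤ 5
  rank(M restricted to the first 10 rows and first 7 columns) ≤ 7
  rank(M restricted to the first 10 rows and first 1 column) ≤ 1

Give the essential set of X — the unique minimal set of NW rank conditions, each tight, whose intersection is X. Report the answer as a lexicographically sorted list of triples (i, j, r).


Recovering R(i,j) via the rank-extension bound from the 37 conditions:

  row 1: 0  0  0  0  1  1  1  1  1  1  1
  row 2: 0  1  1  1  2  2  2  2  2  2  2
  row 3: 0  1  1  1  2  2  2  2  3  3  3
  row 4: 0  1  1  1  2  2  3  3  4  4  4
  row 5: 1  2  2  2  3  3  4  4  5  5  5
  row 6: 1  2  2  2  3  3  4  4  5  5  6
  row 7: 1  2  2  2  3  4  5  5  6  6  7
  row 8: 1  2  2  3  4  5  6  6  7  7  8
  row 9: 1  2  3  4  5  6  7  7  8  8  9
  row 10: 1  2  3  4  5  6  7  7  8  9  10
  row 11: 1  2  3  4  5  6  7  8  9  10  11

second differences of R give the permutation w = (5, 2, 9, 7, 1, 11, 6, 4, 3, 10, 8).

ℓ(w)=24; the 11 essential cells (i,j,r):

[(1, 4, 0), (3, 8, 2), (4, 1, 0), (4, 4, 1), (4, 6, 2), (6, 6, 3), (6, 8, 4), (6, 10, 5), (7, 4, 2), (8, 3, 2), (10, 8, 7)]
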